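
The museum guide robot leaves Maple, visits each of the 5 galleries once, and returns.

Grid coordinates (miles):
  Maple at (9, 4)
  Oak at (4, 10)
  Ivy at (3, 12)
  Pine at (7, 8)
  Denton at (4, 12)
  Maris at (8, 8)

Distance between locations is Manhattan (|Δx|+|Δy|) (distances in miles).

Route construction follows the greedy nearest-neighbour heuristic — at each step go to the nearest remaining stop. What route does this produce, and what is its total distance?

At Maple the remaining stops are Maris 5, Pine 6, Oak 11, Denton 13, Ivy 14; go to Maris.
At Maris the remaining stops are Pine 1, Oak 6, Denton 8, Ivy 9; go to Pine.
At Pine the remaining stops are Oak 5, Denton 7, Ivy 8; go to Oak.
At Oak the remaining stops are Denton 2, Ivy 3; go to Denton.
At Denton the remaining stops are Ivy 1; go to Ivy.
Return Ivy→Maple: 14.
Total = 5 + 1 + 5 + 2 + 1 + 14 = 28.

Nearest-neighbour total = 28 miles; route Maple → Maris → Pine → Oak → Denton → Ivy → Maple.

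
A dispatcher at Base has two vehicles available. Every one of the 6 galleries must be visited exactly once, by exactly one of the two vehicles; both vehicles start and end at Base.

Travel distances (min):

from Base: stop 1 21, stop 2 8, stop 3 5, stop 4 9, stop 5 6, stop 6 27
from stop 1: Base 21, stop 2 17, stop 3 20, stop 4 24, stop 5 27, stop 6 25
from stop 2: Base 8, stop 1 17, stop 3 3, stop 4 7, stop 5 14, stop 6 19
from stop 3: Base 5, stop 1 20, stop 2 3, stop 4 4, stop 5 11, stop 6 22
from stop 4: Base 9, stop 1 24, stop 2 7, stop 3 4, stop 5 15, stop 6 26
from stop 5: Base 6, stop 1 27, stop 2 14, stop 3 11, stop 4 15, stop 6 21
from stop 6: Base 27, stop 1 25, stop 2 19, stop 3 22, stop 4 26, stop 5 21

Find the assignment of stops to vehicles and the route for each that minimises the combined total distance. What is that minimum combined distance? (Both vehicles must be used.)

Minimum combined distance: 93 min.

Check every non-empty split of the stops between the two vehicles; for each half take its own optimal tour:
  {stop 1} + {stop 2, stop 3, stop 4, stop 5, stop 6}: 42 + 62 = 104
  {stop 2} + {stop 1, stop 3, stop 4, stop 5, stop 6}: 16 + 85 = 101
  {stop 1, stop 2} + {stop 3, stop 4, stop 5, stop 6}: 46 + 62 = 108
  {stop 3} + {stop 1, stop 2, stop 4, stop 5, stop 6}: 10 + 85 = 95
  {stop 1, stop 3} + {stop 2, stop 4, stop 5, stop 6}: 46 + 62 = 108
  {stop 2, stop 3} + {stop 1, stop 4, stop 5, stop 6}: 16 + 85 = 101
  … (31 splits in total)
  {stop 5} + {stop 1, stop 2, stop 3, stop 4, stop 6}: 12 + 81 = 93  ← best
Best: vehicle 1 Base → stop 5 → Base = 12; vehicle 2 Base → stop 1 → stop 6 → stop 2 → stop 3 → stop 4 → Base = 81; combined 93.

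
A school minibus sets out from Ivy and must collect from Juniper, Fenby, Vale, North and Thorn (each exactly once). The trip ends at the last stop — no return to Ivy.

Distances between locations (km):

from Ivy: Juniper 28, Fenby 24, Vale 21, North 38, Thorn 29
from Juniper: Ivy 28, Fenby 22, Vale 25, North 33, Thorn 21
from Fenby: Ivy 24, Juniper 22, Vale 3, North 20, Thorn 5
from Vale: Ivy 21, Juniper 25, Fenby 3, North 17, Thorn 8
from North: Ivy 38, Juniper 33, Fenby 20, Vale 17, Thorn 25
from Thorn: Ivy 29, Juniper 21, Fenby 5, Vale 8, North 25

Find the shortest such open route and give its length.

There are 5! = 120 possible orderings.
Ivy → Juniper → Fenby → Vale → North → Thorn: 28+22+3+17+25 = 95
Ivy → Juniper → Fenby → Vale → Thorn → North: 28+22+3+8+25 = 86
Ivy → Juniper → Fenby → North → Vale → Thorn: 28+22+20+17+8 = 95
Ivy → Juniper → Fenby → North → Thorn → Vale: 28+22+20+25+8 = 103
Ivy → Juniper → Fenby → Thorn → Vale → North: 28+22+5+8+17 = 80
Ivy → Juniper → Fenby → Thorn → North → Vale: 28+22+5+25+17 = 97
Ivy → Juniper → Vale → Fenby → North → Thorn: 28+25+3+20+25 = 101
Ivy → Juniper → Vale → Fenby → Thorn → North: 28+25+3+5+25 = 86
Ivy → Juniper → Vale → North → Fenby → Thorn: 28+25+17+20+5 = 95
Ivy → Juniper → Vale → North → Thorn → Fenby: 28+25+17+25+5 = 100
Ivy → Juniper → Vale → Thorn → Fenby → North: 28+25+8+5+20 = 86
Ivy → Juniper → Vale → Thorn → North → Fenby: 28+25+8+25+20 = 106
Ivy → Juniper → North → Fenby → Vale → Thorn: 28+33+20+3+8 = 92
Ivy → Juniper → North → Fenby → Thorn → Vale: 28+33+20+5+8 = 94
… (106 more)
Ivy → Juniper → Thorn → Fenby → Vale → North: 28+21+5+3+17 = 74  ← best
The minimum is 74.
One shortest path: Ivy → Juniper → Thorn → Fenby → Vale → North.

Minimum one-way distance = 74 km.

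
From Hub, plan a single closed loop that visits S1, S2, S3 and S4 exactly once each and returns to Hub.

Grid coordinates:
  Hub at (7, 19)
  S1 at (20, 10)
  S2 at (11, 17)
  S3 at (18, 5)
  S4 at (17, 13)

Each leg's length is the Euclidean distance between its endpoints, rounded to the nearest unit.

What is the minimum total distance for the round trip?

There are 12 distinct closed tours to check (reversals are equivalent).
Hub → S1 → S2 → S3 → S4 → Hub: 16+11+14+8+12 = 61
Hub → S1 → S2 → S4 → S3 → Hub: 16+11+7+8+18 = 60
Hub → S1 → S3 → S2 → S4 → Hub: 16+5+14+7+12 = 54
Hub → S1 → S3 → S4 → S2 → Hub: 16+5+8+7+4 = 40
Hub → S1 → S4 → S2 → S3 → Hub: 16+4+7+14+18 = 59
Hub → S1 → S4 → S3 → S2 → Hub: 16+4+8+14+4 = 46
Hub → S2 → S1 → S3 → S4 → Hub: 4+11+5+8+12 = 40
Hub → S2 → S1 → S4 → S3 → Hub: 4+11+4+8+18 = 45
Hub → S2 → S3 → S1 → S4 → Hub: 4+14+5+4+12 = 39
Hub → S2 → S4 → S1 → S3 → Hub: 4+7+4+5+18 = 38
Hub → S3 → S1 → S2 → S4 → Hub: 18+5+11+7+12 = 53
Hub → S3 → S2 → S1 → S4 → Hub: 18+14+11+4+12 = 59
The minimum is 38.
One optimal route: Hub → S2 → S4 → S1 → S3 → Hub (or its reverse).

Minimum total distance: 38.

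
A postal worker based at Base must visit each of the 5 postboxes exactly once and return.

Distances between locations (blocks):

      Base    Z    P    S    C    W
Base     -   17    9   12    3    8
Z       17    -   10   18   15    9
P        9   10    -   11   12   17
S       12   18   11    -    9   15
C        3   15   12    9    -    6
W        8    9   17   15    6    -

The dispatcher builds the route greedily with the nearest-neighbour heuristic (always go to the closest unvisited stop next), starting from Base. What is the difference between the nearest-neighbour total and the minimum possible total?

From Base: C=3, W=8, P=9, S=12, Z=17 → choose C (3).
From C: W=6, S=9, P=12, Z=15 → choose W (6).
From W: Z=9, S=15, P=17 → choose Z (9).
From Z: P=10, S=18 → choose P (10).
From P: S=11 → choose S (11).
NN route Base → C → W → Z → P → S → Base costs 51.
Optimal: Base → C → S → P → Z → W → Base costs 50 (by enumerating all 60 distinct tours).
Excess = 51 − 50 = 1.

Excess over optimum: 1 blocks.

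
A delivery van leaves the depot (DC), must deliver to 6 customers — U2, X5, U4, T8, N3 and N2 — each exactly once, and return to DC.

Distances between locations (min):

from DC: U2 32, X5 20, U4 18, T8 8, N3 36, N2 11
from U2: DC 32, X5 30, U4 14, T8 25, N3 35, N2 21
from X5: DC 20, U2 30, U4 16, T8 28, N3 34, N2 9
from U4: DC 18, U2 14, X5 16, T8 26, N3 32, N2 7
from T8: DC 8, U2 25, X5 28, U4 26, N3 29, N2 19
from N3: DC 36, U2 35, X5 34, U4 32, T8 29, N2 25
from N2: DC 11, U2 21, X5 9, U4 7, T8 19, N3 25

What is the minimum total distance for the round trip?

There are 360 distinct closed tours to check (reversals are equivalent).
DC → U2 → X5 → U4 → T8 → N3 → N2 → DC: 32+30+16+26+29+25+11 = 169
DC → U2 → X5 → U4 → T8 → N2 → N3 → DC: 32+30+16+26+19+25+36 = 184
DC → U2 → X5 → U4 → N3 → T8 → N2 → DC: 32+30+16+32+29+19+11 = 169
DC → U2 → X5 → U4 → N3 → N2 → T8 → DC: 32+30+16+32+25+19+8 = 162
DC → U2 → X5 → U4 → N2 → T8 → N3 → DC: 32+30+16+7+19+29+36 = 169
DC → U2 → X5 → U4 → N2 → N3 → T8 → DC: 32+30+16+7+25+29+8 = 147
DC → U2 → X5 → T8 → U4 → N3 → N2 → DC: 32+30+28+26+32+25+11 = 184
DC → U2 → X5 → T8 → U4 → N2 → N3 → DC: 32+30+28+26+7+25+36 = 184
… (352 more)
DC → X5 → N2 → U4 → U2 → N3 → T8 → DC: 20+9+7+14+35+29+8 = 122  ← best
The minimum is 122.
One optimal route: DC → X5 → N2 → U4 → U2 → N3 → T8 → DC (or its reverse).

Shortest round trip = 122 min.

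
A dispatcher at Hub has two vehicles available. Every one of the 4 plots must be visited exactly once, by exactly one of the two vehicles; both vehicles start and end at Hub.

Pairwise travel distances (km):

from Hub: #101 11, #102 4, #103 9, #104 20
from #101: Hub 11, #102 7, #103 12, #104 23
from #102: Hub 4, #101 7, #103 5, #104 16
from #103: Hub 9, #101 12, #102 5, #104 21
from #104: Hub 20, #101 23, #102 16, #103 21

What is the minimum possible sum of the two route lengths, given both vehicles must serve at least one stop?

Check every non-empty split of the stops between the two vehicles; for each half take its own optimal tour:
  {#101} + {#102, #103, #104}: 22 + 50 = 72
  {#102} + {#101, #103, #104}: 8 + 64 = 72
  {#101, #102} + {#103, #104}: 22 + 50 = 72
  {#103} + {#101, #102, #104}: 18 + 54 = 72
  {#101, #103} + {#102, #104}: 32 + 40 = 72
  {#102, #103} + {#101, #104}: 18 + 54 = 72
  … (7 splits in total)
Best: vehicle 1 Hub → #101 → Hub = 22; vehicle 2 Hub → #102 → #103 → #104 → Hub = 50; combined 72.

Minimum combined distance: 72 km.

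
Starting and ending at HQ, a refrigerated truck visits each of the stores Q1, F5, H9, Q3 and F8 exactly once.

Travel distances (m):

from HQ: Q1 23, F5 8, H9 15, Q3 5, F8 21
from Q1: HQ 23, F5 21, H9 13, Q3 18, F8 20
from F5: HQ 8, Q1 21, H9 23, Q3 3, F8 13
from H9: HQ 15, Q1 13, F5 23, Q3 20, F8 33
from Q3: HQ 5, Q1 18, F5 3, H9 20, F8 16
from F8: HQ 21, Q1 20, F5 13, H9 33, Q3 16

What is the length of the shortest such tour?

There are 60 distinct closed tours to check (reversals are equivalent).
HQ-Q1-F5-H9-Q3-F8-HQ: 23+21+23+20+16+21 = 124
HQ-Q1-F5-H9-F8-Q3-HQ: 23+21+23+33+16+5 = 121
HQ-Q1-F5-Q3-H9-F8-HQ: 23+21+3+20+33+21 = 121
HQ-Q1-F5-Q3-F8-H9-HQ: 23+21+3+16+33+15 = 111
HQ-Q1-F5-F8-H9-Q3-HQ: 23+21+13+33+20+5 = 115
HQ-Q1-F5-F8-Q3-H9-HQ: 23+21+13+16+20+15 = 108
HQ-Q1-H9-F5-Q3-F8-HQ: 23+13+23+3+16+21 = 99
HQ-Q1-H9-F5-F8-Q3-HQ: 23+13+23+13+16+5 = 93
HQ-Q1-H9-Q3-F5-F8-HQ: 23+13+20+3+13+21 = 93
HQ-Q1-H9-Q3-F8-F5-HQ: 23+13+20+16+13+8 = 93
HQ-Q1-H9-F8-F5-Q3-HQ: 23+13+33+13+3+5 = 90
HQ-Q1-H9-F8-Q3-F5-HQ: 23+13+33+16+3+8 = 96
HQ-Q1-Q3-F5-H9-F8-HQ: 23+18+3+23+33+21 = 121
HQ-Q1-Q3-F5-F8-H9-HQ: 23+18+3+13+33+15 = 105
… (46 more)
HQ-H9-Q1-F8-F5-Q3-HQ: 15+13+20+13+3+5 = 69  ← best
The minimum is 69.
One optimal route: HQ → H9 → Q1 → F8 → F5 → Q3 → HQ (or its reverse).

Shortest round trip = 69 m.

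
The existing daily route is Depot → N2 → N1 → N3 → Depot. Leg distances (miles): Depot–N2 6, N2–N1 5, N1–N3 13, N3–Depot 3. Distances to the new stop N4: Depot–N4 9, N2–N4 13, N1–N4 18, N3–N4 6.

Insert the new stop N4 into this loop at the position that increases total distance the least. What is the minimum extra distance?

Minimum extra distance: 11 miles, inserting N4 between N1 and N3.

Insertion cost between consecutive stops i–j is d(i,N4) + d(N4,j) − d(i,j):
  between Depot and N2: 9 + 13 − 6 = 16
  between N2 and N1: 13 + 18 − 5 = 26
  between N1 and N3: 18 + 6 − 13 = 11
  between N3 and Depot: 6 + 9 − 3 = 12
Cheapest insertion is between N1 and N3, adding 11.
New total = 27 + 11 = 38.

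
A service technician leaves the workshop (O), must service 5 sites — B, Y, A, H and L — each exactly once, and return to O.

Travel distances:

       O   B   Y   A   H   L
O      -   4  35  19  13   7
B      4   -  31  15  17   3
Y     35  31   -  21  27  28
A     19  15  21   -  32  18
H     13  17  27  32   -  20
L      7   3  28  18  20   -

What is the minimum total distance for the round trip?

Shortest round trip = 86.

With 5 stops there are 5!/2 = 60 distinct round trips (a route and its reverse cost the same).
O → B → Y → A → H → L → O: 4+31+21+32+20+7 = 115
O → B → Y → A → L → H → O: 4+31+21+18+20+13 = 107
O → B → Y → H → A → L → O: 4+31+27+32+18+7 = 119
O → B → Y → H → L → A → O: 4+31+27+20+18+19 = 119
O → B → Y → L → A → H → O: 4+31+28+18+32+13 = 126
O → B → Y → L → H → A → O: 4+31+28+20+32+19 = 134
O → B → A → Y → H → L → O: 4+15+21+27+20+7 = 94
O → B → A → Y → L → H → O: 4+15+21+28+20+13 = 101
O → B → A → H → Y → L → O: 4+15+32+27+28+7 = 113
O → B → A → H → L → Y → O: 4+15+32+20+28+35 = 134
O → B → A → L → Y → H → O: 4+15+18+28+27+13 = 105
O → B → A → L → H → Y → O: 4+15+18+20+27+35 = 119
O → B → H → Y → A → L → O: 4+17+27+21+18+7 = 94
O → B → H → Y → L → A → O: 4+17+27+28+18+19 = 113
… (46 more)
O → B → L → A → Y → H → O: 4+3+18+21+27+13 = 86  ← best
The minimum is 86.
One optimal route: O → B → L → A → Y → H → O (or its reverse).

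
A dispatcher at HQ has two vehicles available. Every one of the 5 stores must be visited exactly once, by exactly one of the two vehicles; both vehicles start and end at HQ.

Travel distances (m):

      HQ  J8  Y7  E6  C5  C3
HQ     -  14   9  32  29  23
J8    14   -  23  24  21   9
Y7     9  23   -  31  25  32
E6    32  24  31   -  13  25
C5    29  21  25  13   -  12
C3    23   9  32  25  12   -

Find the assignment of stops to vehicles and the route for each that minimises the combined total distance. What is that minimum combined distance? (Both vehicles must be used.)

Minimum combined distance: 98 m.

There are 2^4 − 1 = 15 ways to divide the 5 stops into two non-empty groups. For each, the best each vehicle can do is its own shortest tour through its group:
  {J8} + {Y7, E6, C5, C3}: 28 + 88 = 116
  {Y7} + {J8, E6, C5, C3}: 18 + 80 = 98
  {J8, Y7} + {E6, C5, C3}: 46 + 80 = 126
  {E6} + {J8, Y7, C5, C3}: 64 + 69 = 133
  {J8, E6} + {Y7, C5, C3}: 70 + 69 = 139
  {Y7, E6} + {J8, C5, C3}: 72 + 64 = 136
  … (15 splits in total)
Best: vehicle 1 HQ → Y7 → HQ = 18; vehicle 2 HQ → J8 → C3 → C5 → E6 → HQ = 80; combined 98.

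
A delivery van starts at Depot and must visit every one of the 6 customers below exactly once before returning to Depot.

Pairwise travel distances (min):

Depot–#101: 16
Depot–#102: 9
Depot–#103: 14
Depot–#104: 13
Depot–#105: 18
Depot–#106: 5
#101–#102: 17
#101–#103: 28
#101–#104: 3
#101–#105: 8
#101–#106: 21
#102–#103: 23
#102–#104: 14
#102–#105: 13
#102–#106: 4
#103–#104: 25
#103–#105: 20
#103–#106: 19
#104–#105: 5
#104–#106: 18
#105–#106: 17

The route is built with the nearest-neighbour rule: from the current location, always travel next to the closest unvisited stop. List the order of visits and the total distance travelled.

At Depot the remaining stops are #106 5, #102 9, #104 13, #103 14, #101 16, #105 18; go to #106.
At #106 the remaining stops are #102 4, #105 17, #104 18, #103 19, #101 21; go to #102.
At #102 the remaining stops are #105 13, #104 14, #101 17, #103 23; go to #105.
At #105 the remaining stops are #104 5, #101 8, #103 20; go to #104.
At #104 the remaining stops are #101 3, #103 25; go to #101.
At #101 the remaining stops are #103 28; go to #103.
Return #103→Depot: 14.
Total = 5 + 4 + 13 + 5 + 3 + 28 + 14 = 72.

Nearest-neighbour total = 72 min; route Depot → #106 → #102 → #105 → #104 → #101 → #103 → Depot.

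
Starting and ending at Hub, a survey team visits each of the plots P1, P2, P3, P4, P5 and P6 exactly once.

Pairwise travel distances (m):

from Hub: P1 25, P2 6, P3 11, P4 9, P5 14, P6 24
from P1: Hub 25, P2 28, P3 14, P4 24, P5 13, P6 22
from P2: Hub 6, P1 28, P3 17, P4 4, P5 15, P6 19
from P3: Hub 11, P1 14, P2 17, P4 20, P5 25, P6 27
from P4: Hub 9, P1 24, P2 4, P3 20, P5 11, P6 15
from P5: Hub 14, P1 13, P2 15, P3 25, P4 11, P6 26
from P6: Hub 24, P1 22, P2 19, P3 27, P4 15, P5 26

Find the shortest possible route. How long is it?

There are 360 distinct closed tours to check (reversals are equivalent).
Hub → P1 → P2 → P3 → P4 → P5 → P6 → Hub: 25+28+17+20+11+26+24 = 151
Hub → P1 → P2 → P3 → P4 → P6 → P5 → Hub: 25+28+17+20+15+26+14 = 145
Hub → P1 → P2 → P3 → P5 → P4 → P6 → Hub: 25+28+17+25+11+15+24 = 145
Hub → P1 → P2 → P3 → P5 → P6 → P4 → Hub: 25+28+17+25+26+15+9 = 145
Hub → P1 → P2 → P3 → P6 → P4 → P5 → Hub: 25+28+17+27+15+11+14 = 137
Hub → P1 → P2 → P3 → P6 → P5 → P4 → Hub: 25+28+17+27+26+11+9 = 143
Hub → P1 → P2 → P4 → P3 → P5 → P6 → Hub: 25+28+4+20+25+26+24 = 152
Hub → P1 → P2 → P4 → P3 → P6 → P5 → Hub: 25+28+4+20+27+26+14 = 144
… (352 more)
Hub → P2 → P4 → P6 → P5 → P1 → P3 → Hub: 6+4+15+26+13+14+11 = 89  ← best
The minimum is 89.
One optimal route: Hub → P2 → P4 → P6 → P5 → P1 → P3 → Hub (or its reverse).

Minimum total distance: 89 m.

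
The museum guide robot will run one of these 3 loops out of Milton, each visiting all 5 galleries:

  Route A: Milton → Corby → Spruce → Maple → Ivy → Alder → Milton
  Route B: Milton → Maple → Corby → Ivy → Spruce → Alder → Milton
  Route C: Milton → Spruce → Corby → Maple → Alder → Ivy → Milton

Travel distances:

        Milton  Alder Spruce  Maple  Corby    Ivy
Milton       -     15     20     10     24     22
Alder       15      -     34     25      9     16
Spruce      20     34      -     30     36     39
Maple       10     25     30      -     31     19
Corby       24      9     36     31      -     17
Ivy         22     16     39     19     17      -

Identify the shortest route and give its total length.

Route A: 24 + 36 + 30 + 19 + 16 + 15 = 140
Route B: 10 + 31 + 17 + 39 + 34 + 15 = 146
Route C: 20 + 36 + 31 + 25 + 16 + 22 = 150

Shortest is Route A, total 140.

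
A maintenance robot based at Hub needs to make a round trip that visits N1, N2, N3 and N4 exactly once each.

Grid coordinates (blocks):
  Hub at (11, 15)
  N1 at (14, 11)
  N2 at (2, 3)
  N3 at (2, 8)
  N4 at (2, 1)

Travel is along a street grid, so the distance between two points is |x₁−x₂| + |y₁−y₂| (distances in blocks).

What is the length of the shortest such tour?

52 blocks — the shortest possible round trip.

With 4 stops there are 4!/2 = 12 distinct round trips (a route and its reverse cost the same).
Hub → N1 → N2 → N3 → N4 → Hub: 7+20+5+7+23 = 62
Hub → N1 → N2 → N4 → N3 → Hub: 7+20+2+7+16 = 52
Hub → N1 → N3 → N2 → N4 → Hub: 7+15+5+2+23 = 52
Hub → N1 → N3 → N4 → N2 → Hub: 7+15+7+2+21 = 52
Hub → N1 → N4 → N2 → N3 → Hub: 7+22+2+5+16 = 52
Hub → N1 → N4 → N3 → N2 → Hub: 7+22+7+5+21 = 62
Hub → N2 → N1 → N3 → N4 → Hub: 21+20+15+7+23 = 86
Hub → N2 → N1 → N4 → N3 → Hub: 21+20+22+7+16 = 86
Hub → N2 → N3 → N1 → N4 → Hub: 21+5+15+22+23 = 86
Hub → N2 → N4 → N1 → N3 → Hub: 21+2+22+15+16 = 76
Hub → N3 → N1 → N2 → N4 → Hub: 16+15+20+2+23 = 76
Hub → N3 → N2 → N1 → N4 → Hub: 16+5+20+22+23 = 86
The minimum is 52.
One optimal route: Hub → N1 → N2 → N4 → N3 → Hub (or its reverse).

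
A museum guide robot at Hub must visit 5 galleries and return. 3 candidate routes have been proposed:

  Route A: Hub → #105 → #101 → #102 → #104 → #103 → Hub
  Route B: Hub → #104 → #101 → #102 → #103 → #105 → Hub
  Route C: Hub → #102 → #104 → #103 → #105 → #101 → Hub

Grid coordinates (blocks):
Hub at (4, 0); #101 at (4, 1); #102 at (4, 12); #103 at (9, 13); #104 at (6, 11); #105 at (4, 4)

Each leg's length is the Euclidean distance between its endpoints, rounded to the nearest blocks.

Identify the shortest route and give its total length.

Route A: 4 + 3 + 11 + 2 + 4 + 14 = 38
Route B: 11 + 10 + 11 + 5 + 10 + 4 = 51
Route C: 12 + 2 + 4 + 10 + 3 + 1 = 32

Shortest is Route C, total 32 blocks.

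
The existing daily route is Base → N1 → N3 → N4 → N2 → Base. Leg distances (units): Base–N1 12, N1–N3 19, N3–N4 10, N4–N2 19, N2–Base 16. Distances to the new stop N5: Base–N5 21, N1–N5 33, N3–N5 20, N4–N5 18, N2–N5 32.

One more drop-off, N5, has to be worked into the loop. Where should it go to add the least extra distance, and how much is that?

Insertion cost between consecutive stops i–j is d(i,N5) + d(N5,j) − d(i,j):
  between Base and N1: 21 + 33 − 12 = 42
  between N1 and N3: 33 + 20 − 19 = 34
  between N3 and N4: 20 + 18 − 10 = 28
  between N4 and N2: 18 + 32 − 19 = 31
  between N2 and Base: 32 + 21 − 16 = 37
Cheapest insertion is between N3 and N4, adding 28.
New total = 76 + 28 = 104.

+28 — insert N5 between N3 and N4.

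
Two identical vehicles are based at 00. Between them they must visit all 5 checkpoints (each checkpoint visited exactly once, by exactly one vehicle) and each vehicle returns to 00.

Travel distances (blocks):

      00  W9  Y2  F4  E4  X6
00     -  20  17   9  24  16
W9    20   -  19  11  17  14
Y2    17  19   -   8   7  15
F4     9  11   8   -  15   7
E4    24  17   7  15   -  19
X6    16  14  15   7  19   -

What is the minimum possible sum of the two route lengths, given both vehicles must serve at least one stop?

Minimum combined distance: 89 blocks.

Try each way of splitting the stops between the two vehicles (each non-empty) and, for each split, find the best tour for each vehicle:
  {W9} + {Y2, F4, E4, X6}: 40 + 59 = 99
  {Y2} + {W9, F4, E4, X6}: 34 + 71 = 105
  {W9, Y2} + {F4, E4, X6}: 56 + 59 = 115
  {F4} + {W9, Y2, E4, X6}: 18 + 71 = 89
  {W9, F4} + {Y2, E4, X6}: 40 + 59 = 99
  {Y2, F4} + {W9, E4, X6}: 34 + 71 = 105
  … (15 splits in total)
Best: vehicle 1 00 → F4 → 00 = 18; vehicle 2 00 → Y2 → E4 → W9 → X6 → 00 = 71; combined 89.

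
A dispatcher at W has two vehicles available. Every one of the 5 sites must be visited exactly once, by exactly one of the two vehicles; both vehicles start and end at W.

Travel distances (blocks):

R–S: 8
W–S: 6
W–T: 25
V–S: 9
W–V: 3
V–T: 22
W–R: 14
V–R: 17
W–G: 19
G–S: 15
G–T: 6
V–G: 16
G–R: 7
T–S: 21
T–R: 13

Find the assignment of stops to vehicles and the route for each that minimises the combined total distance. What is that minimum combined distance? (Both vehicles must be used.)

Try each way of splitting the stops between the two vehicles (each non-empty) and, for each split, find the best tour for each vehicle:
  {V} + {G, T, R, S}: 6 + 52 = 58
  {G} + {V, T, R, S}: 38 + 52 = 90
  {V, G} + {T, R, S}: 38 + 52 = 90
  {T} + {V, G, R, S}: 50 + 40 = 90
  {V, T} + {G, R, S}: 50 + 40 = 90
  {G, T} + {V, R, S}: 50 + 34 = 84
  … (15 splits in total)
Best: vehicle 1 W → V → W = 6; vehicle 2 W → G → T → R → S → W = 52; combined 58.

Minimum combined distance: 58 blocks.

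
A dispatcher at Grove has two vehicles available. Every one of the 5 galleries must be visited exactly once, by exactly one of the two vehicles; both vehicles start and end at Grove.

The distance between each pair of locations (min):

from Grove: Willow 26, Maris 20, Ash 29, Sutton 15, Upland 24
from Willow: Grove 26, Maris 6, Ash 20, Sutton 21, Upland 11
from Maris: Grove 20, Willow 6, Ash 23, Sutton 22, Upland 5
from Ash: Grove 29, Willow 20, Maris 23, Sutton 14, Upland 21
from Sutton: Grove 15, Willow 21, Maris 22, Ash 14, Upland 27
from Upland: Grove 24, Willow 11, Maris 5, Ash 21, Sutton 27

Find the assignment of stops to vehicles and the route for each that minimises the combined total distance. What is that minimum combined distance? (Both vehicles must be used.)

Try each way of splitting the stops between the two vehicles (each non-empty) and, for each split, find the best tour for each vehicle:
  {Willow} + {Maris, Ash, Sutton, Upland}: 52 + 75 = 127
  {Maris} + {Willow, Ash, Sutton, Upland}: 40 + 84 = 124
  {Willow, Maris} + {Ash, Sutton, Upland}: 52 + 74 = 126
  {Ash} + {Willow, Maris, Sutton, Upland}: 58 + 71 = 129
  {Willow, Ash} + {Maris, Sutton, Upland}: 75 + 66 = 141
  {Maris, Ash} + {Willow, Sutton, Upland}: 72 + 71 = 143
  … (15 splits in total)
  {Sutton} + {Willow, Maris, Ash, Upland}: 30 + 84 = 114  ← best
Best: vehicle 1 Grove → Sutton → Grove = 30; vehicle 2 Grove → Ash → Willow → Maris → Upland → Grove = 84; combined 114.

Minimum combined distance: 114 min.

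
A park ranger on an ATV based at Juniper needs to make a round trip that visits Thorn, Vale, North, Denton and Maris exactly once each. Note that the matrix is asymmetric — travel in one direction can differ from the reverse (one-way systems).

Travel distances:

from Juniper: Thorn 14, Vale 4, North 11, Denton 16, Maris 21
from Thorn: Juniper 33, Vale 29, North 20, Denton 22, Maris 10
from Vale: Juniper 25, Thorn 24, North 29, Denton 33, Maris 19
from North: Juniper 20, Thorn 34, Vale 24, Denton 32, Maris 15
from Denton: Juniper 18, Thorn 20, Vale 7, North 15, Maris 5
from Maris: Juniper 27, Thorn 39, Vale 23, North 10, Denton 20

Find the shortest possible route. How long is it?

Juniper-Thorn-Vale-North-Denton-Maris-Juniper: 14+29+29+32+5+27 = 136
Juniper-Thorn-Vale-North-Maris-Denton-Juniper: 14+29+29+15+20+18 = 125
Juniper-Thorn-Vale-Denton-North-Maris-Juniper: 14+29+33+15+15+27 = 133
Juniper-Thorn-Vale-Denton-Maris-North-Juniper: 14+29+33+5+10+20 = 111
Juniper-Thorn-Vale-Maris-North-Denton-Juniper: 14+29+19+10+32+18 = 122
Juniper-Thorn-Vale-Maris-Denton-North-Juniper: 14+29+19+20+15+20 = 117
Juniper-Thorn-North-Vale-Denton-Maris-Juniper: 14+20+24+33+5+27 = 123
Juniper-Thorn-North-Vale-Maris-Denton-Juniper: 14+20+24+19+20+18 = 115
Juniper-Thorn-North-Denton-Vale-Maris-Juniper: 14+20+32+7+19+27 = 119
Juniper-Thorn-North-Denton-Maris-Vale-Juniper: 14+20+32+5+23+25 = 119
Juniper-Thorn-North-Maris-Vale-Denton-Juniper: 14+20+15+23+33+18 = 123
Juniper-Thorn-North-Maris-Denton-Vale-Juniper: 14+20+15+20+7+25 = 101
Juniper-Thorn-Denton-Vale-North-Maris-Juniper: 14+22+7+29+15+27 = 114
Juniper-Thorn-Denton-Vale-Maris-North-Juniper: 14+22+7+19+10+20 = 92
… (106 more)
Juniper-Vale-Thorn-Denton-Maris-North-Juniper: 4+24+22+5+10+20 = 85  ← best
The minimum is 85.
One optimal route: Juniper → Vale → Thorn → Denton → Maris → North → Juniper.

Minimum total distance: 85.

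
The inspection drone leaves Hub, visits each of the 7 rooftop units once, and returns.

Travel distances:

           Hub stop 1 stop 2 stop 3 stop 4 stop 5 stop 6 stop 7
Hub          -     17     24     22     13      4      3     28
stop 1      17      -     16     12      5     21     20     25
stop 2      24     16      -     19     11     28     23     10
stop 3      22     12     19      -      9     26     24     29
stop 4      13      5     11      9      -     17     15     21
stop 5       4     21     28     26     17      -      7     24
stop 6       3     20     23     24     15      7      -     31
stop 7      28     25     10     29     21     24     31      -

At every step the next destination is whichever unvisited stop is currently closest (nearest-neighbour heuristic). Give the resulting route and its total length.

Total distance 101 via the nearest-neighbour route Hub → stop 6 → stop 5 → stop 4 → stop 1 → stop 3 → stop 2 → stop 7 → Hub.

At Hub the remaining stops are stop 6 3, stop 5 4, stop 4 13, stop 1 17, stop 3 22, stop 2 24, stop 7 28; go to stop 6.
At stop 6 the remaining stops are stop 5 7, stop 4 15, stop 1 20, stop 2 23, stop 3 24, stop 7 31; go to stop 5.
At stop 5 the remaining stops are stop 4 17, stop 1 21, stop 7 24, stop 3 26, stop 2 28; go to stop 4.
At stop 4 the remaining stops are stop 1 5, stop 3 9, stop 2 11, stop 7 21; go to stop 1.
At stop 1 the remaining stops are stop 3 12, stop 2 16, stop 7 25; go to stop 3.
At stop 3 the remaining stops are stop 2 19, stop 7 29; go to stop 2.
At stop 2 the remaining stops are stop 7 10; go to stop 7.
Return stop 7→Hub: 28.
Total = 3 + 7 + 17 + 5 + 12 + 19 + 10 + 28 = 101.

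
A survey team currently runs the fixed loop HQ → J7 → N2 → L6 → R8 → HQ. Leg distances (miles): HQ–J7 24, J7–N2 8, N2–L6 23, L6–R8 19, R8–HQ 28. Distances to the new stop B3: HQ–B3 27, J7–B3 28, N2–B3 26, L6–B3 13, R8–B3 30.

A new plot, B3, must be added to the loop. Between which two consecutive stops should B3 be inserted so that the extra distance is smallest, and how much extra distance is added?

Adding 16 miles by placing B3 on the N2–L6 leg.

Insertion cost between consecutive stops i–j is d(i,B3) + d(B3,j) − d(i,j):
  between HQ and J7: 27 + 28 − 24 = 31
  between J7 and N2: 28 + 26 − 8 = 46
  between N2 and L6: 26 + 13 − 23 = 16
  between L6 and R8: 13 + 30 − 19 = 24
  between R8 and HQ: 30 + 27 − 28 = 29
Cheapest insertion is between N2 and L6, adding 16.
New total = 102 + 16 = 118.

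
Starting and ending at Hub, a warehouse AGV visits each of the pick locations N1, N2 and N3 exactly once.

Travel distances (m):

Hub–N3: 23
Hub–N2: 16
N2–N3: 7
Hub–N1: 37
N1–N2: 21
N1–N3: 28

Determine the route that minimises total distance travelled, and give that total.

Shortest round trip = 88 m.

There are 3 distinct closed tours to check (reversals are equivalent).
Hub-N1-N2-N3-Hub: 37+21+7+23 = 88
Hub-N1-N3-N2-Hub: 37+28+7+16 = 88
Hub-N2-N1-N3-Hub: 16+21+28+23 = 88
The minimum is 88.
One optimal route: Hub → N1 → N2 → N3 → Hub (or its reverse).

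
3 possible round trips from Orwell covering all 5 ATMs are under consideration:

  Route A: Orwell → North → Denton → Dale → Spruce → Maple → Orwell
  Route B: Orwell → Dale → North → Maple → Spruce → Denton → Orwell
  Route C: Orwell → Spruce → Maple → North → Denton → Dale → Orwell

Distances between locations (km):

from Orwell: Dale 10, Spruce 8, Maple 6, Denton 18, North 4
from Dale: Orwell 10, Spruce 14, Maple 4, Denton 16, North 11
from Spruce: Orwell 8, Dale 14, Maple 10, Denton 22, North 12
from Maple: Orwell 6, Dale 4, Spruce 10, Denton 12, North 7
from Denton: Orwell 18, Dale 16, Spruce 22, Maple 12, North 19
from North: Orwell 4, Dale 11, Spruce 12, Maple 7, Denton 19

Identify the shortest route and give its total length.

Route A: 4 + 19 + 16 + 14 + 10 + 6 = 69
Route B: 10 + 11 + 7 + 10 + 22 + 18 = 78
Route C: 8 + 10 + 7 + 19 + 16 + 10 = 70

Shortest is Route A, total 69 km.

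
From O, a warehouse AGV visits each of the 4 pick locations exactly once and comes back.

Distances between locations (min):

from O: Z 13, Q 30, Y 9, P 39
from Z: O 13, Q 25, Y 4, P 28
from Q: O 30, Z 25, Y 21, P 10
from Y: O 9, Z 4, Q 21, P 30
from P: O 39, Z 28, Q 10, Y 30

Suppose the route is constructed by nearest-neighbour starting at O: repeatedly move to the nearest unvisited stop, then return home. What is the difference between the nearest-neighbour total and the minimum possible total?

From O: Y=9, Z=13, Q=30, P=39 → choose Y (9).
From Y: Z=4, Q=21, P=30 → choose Z (4).
From Z: Q=25, P=28 → choose Q (25).
From Q: P=10 → choose P (10).
NN route O → Y → Z → Q → P → O costs 87.
Optimal: O → Z → P → Q → Y → O costs 81 (by enumerating all 12 distinct tours).
Excess = 87 − 81 = 6.

The nearest-neighbour route is 6 min longer than optimal.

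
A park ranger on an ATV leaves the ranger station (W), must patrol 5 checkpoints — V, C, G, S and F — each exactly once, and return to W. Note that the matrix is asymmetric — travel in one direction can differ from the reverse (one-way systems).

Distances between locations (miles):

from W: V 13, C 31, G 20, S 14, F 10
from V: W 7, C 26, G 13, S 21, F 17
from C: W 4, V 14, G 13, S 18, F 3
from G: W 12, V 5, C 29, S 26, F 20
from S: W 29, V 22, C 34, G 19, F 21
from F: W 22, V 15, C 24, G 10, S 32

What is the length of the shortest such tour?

Minimum total distance: 73 miles.

W - V - C - G - S - F - W: 13+26+13+26+21+22 = 121
W - V - C - G - F - S - W: 13+26+13+20+32+29 = 133
W - V - C - S - G - F - W: 13+26+18+19+20+22 = 118
W - V - C - S - F - G - W: 13+26+18+21+10+12 = 100
W - V - C - F - G - S - W: 13+26+3+10+26+29 = 107
W - V - C - F - S - G - W: 13+26+3+32+19+12 = 105
W - V - G - C - S - F - W: 13+13+29+18+21+22 = 116
W - V - G - C - F - S - W: 13+13+29+3+32+29 = 119
W - V - G - S - C - F - W: 13+13+26+34+3+22 = 111
W - V - G - S - F - C - W: 13+13+26+21+24+4 = 101
W - V - G - F - C - S - W: 13+13+20+24+18+29 = 117
W - V - G - F - S - C - W: 13+13+20+32+34+4 = 116
W - V - S - C - G - F - W: 13+21+34+13+20+22 = 123
W - V - S - C - F - G - W: 13+21+34+3+10+12 = 93
… (106 more)
W - S - C - F - G - V - W: 14+34+3+10+5+7 = 73  ← best
The minimum is 73.
One optimal route: W → S → C → F → G → V → W.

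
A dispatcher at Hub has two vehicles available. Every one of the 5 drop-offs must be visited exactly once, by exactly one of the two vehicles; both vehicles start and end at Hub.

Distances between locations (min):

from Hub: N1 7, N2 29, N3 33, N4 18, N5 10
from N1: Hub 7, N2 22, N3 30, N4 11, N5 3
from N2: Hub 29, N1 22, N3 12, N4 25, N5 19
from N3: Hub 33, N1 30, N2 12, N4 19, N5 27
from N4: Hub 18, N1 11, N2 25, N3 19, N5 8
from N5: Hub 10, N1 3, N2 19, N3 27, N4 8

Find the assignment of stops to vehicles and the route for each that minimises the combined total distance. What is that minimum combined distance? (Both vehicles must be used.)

Check every non-empty split of the stops between the two vehicles; for each half take its own optimal tour:
  {N1} + {N2, N3, N4, N5}: 14 + 78 = 92
  {N2} + {N1, N3, N4, N5}: 58 + 70 = 128
  {N1, N2} + {N3, N4, N5}: 58 + 70 = 128
  {N3} + {N1, N2, N4, N5}: 66 + 72 = 138
  {N1, N3} + {N2, N4, N5}: 70 + 72 = 142
  {N2, N3} + {N1, N4, N5}: 74 + 36 = 110
  … (15 splits in total)
Best: vehicle 1 Hub → N1 → Hub = 14; vehicle 2 Hub → N2 → N3 → N4 → N5 → Hub = 78; combined 92.

Minimum combined distance: 92 min.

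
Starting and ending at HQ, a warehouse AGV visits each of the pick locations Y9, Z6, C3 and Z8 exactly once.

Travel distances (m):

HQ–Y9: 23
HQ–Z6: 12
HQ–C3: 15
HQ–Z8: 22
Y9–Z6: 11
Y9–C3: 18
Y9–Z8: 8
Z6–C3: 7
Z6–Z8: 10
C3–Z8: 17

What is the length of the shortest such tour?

There are 12 distinct closed tours to check (reversals are equivalent).
HQ - Y9 - Z6 - C3 - Z8 - HQ: 23+11+7+17+22 = 80
HQ - Y9 - Z6 - Z8 - C3 - HQ: 23+11+10+17+15 = 76
HQ - Y9 - C3 - Z6 - Z8 - HQ: 23+18+7+10+22 = 80
HQ - Y9 - C3 - Z8 - Z6 - HQ: 23+18+17+10+12 = 80
HQ - Y9 - Z8 - Z6 - C3 - HQ: 23+8+10+7+15 = 63
HQ - Y9 - Z8 - C3 - Z6 - HQ: 23+8+17+7+12 = 67
HQ - Z6 - Y9 - C3 - Z8 - HQ: 12+11+18+17+22 = 80
HQ - Z6 - Y9 - Z8 - C3 - HQ: 12+11+8+17+15 = 63
HQ - Z6 - C3 - Y9 - Z8 - HQ: 12+7+18+8+22 = 67
HQ - Z6 - Z8 - Y9 - C3 - HQ: 12+10+8+18+15 = 63
HQ - C3 - Y9 - Z6 - Z8 - HQ: 15+18+11+10+22 = 76
HQ - C3 - Z6 - Y9 - Z8 - HQ: 15+7+11+8+22 = 63
The minimum is 63.
One optimal route: HQ → Y9 → Z8 → Z6 → C3 → HQ (or its reverse).

63 m — the shortest possible round trip.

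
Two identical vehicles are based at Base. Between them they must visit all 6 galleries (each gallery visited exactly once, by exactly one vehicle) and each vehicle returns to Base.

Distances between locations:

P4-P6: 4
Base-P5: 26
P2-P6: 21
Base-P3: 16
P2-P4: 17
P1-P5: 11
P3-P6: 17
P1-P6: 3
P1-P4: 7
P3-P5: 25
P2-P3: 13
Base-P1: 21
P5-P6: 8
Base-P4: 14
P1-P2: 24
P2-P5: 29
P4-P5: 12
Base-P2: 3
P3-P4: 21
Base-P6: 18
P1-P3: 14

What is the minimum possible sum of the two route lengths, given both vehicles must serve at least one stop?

Minimum combined distance: 73.

Try each way of splitting the stops between the two vehicles (each non-empty) and, for each split, find the best tour for each vehicle:
  {P1} + {P2, P3, P4, P5, P6}: 42 + 67 = 109
  {P2} + {P1, P3, P4, P5, P6}: 6 + 67 = 73
  {P1, P2} + {P3, P4, P5, P6}: 48 + 67 = 115
  {P3} + {P1, P2, P4, P5, P6}: 32 + 64 = 96
  {P1, P3} + {P2, P4, P5, P6}: 51 + 58 = 109
  {P2, P3} + {P1, P4, P5, P6}: 32 + 58 = 90
  … (31 splits in total)
Best: vehicle 1 Base → P2 → Base = 6; vehicle 2 Base → P3 → P1 → P5 → P6 → P4 → Base = 67; combined 73.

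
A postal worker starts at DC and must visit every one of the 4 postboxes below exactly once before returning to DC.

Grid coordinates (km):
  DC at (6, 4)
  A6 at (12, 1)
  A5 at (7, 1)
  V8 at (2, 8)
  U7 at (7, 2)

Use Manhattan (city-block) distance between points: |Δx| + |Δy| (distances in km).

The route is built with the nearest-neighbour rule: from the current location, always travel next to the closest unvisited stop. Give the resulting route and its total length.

DC → [U7:3 / A5:4 / V8:8 / A6:9] → U7 (3)
U7 → [A5:1 / A6:6 / V8:11] → A5 (1)
A5 → [A6:5 / V8:12] → A6 (5)
A6 → [V8:17] → V8 (17)
Return V8→DC: 8.
Total = 3 + 1 + 5 + 17 + 8 = 34.

Nearest-neighbour total = 34 km; route DC → U7 → A5 → A6 → V8 → DC.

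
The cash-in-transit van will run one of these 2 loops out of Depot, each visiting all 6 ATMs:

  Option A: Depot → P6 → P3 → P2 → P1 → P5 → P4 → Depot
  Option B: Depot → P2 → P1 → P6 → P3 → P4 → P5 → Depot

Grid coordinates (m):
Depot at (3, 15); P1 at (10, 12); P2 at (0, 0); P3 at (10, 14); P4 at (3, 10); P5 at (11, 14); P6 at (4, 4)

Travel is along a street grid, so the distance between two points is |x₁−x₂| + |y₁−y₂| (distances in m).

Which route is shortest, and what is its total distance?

Shortest is Option A, total 94 m.

Option A: 12 + 16 + 24 + 22 + 3 + 12 + 5 = 94
Option B: 18 + 22 + 14 + 16 + 11 + 12 + 9 = 102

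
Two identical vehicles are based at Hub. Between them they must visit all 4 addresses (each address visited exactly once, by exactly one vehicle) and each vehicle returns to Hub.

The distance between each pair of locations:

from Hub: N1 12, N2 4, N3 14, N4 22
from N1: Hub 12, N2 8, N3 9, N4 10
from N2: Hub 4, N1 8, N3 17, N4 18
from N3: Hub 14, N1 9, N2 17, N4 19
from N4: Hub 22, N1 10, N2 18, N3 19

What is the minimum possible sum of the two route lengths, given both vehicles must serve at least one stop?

There are 2^3 − 1 = 7 ways to divide the 4 stops into two non-empty groups. For each, the best each vehicle can do is its own shortest tour through its group:
  {N1} + {N2, N3, N4}: 24 + 55 = 79
  {N2} + {N1, N3, N4}: 8 + 55 = 63
  {N1, N2} + {N3, N4}: 24 + 55 = 79
  {N3} + {N1, N2, N4}: 28 + 44 = 72
  {N1, N3} + {N2, N4}: 35 + 44 = 79
  {N2, N3} + {N1, N4}: 35 + 44 = 79
  … (7 splits in total)
Best: vehicle 1 Hub → N2 → Hub = 8; vehicle 2 Hub → N1 → N4 → N3 → Hub = 55; combined 63.

63 — the smallest possible combined total.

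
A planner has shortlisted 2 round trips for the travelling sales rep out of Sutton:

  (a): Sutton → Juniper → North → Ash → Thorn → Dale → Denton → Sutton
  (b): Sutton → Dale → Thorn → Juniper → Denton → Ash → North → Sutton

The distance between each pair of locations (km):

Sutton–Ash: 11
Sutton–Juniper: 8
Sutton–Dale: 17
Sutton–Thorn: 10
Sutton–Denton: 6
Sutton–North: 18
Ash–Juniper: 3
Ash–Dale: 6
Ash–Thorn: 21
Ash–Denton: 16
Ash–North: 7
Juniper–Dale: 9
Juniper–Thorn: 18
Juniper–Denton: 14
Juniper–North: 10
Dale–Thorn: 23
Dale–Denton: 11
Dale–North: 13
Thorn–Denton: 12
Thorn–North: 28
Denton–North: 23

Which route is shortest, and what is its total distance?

Shortest is (a), total 86 km.

(a): 8 + 10 + 7 + 21 + 23 + 11 + 6 = 86
(b): 17 + 23 + 18 + 14 + 16 + 7 + 18 = 113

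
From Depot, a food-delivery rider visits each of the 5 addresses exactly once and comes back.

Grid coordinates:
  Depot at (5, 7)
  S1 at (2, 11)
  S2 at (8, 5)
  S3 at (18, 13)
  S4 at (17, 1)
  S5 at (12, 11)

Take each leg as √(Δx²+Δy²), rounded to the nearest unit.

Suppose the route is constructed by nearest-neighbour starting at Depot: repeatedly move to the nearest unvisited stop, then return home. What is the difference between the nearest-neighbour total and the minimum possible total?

The nearest-neighbour route is 5 longer than optimal.

From Depot: S2=4, S1=5, S5=8, S4=13, S3=14 → choose S2 (4).
From S2: S5=7, S1=8, S4=10, S3=13 → choose S5 (7).
From S5: S3=6, S1=10, S4=11 → choose S3 (6).
From S3: S4=12, S1=16 → choose S4 (12).
From S4: S1=18 → choose S1 (18).
NN route Depot → S2 → S5 → S3 → S4 → S1 → Depot costs 52.
Optimal: Depot → S1 → S5 → S3 → S4 → S2 → Depot costs 47 (by enumerating all 60 distinct tours).
Excess = 52 − 47 = 5.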